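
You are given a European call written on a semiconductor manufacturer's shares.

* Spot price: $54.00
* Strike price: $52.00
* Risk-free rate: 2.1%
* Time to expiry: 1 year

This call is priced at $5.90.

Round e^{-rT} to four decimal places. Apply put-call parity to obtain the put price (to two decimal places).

$2.82

e^(−rT) = e^(−0.021·1) = 0.9792
Put-call parity: C − P = S − K·e^(−rT) = 54 − 52·0.9792 = 54 − 50.9184 = 3.0816
P = C − (C − P) = 5.90 − (3.0816) = 2.8184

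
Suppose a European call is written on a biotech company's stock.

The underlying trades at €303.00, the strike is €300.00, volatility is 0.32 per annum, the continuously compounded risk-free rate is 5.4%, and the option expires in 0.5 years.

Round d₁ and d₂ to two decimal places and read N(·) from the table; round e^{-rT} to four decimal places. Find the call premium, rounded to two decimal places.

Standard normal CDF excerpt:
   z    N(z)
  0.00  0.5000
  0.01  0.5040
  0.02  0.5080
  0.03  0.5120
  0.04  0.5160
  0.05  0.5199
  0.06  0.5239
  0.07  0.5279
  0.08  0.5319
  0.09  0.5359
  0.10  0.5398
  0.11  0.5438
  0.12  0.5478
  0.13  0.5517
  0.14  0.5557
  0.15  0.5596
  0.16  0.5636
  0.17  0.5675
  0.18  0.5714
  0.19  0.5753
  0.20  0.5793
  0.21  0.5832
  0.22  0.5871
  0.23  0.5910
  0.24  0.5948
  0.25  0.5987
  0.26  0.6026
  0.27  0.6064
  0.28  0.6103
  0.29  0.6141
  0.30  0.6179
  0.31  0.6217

€33.10

σ√T = 0.32·√0.5 = 0.2263
d₁ = [ln(303/300) + (0.054 + ½·0.32²)·0.5] / (σ√T) = (0.0100 + 0.0526) / 0.2263 = 0.2764 → 0.28
d₂ = 0.2764 − 0.2263 = 0.0502 → 0.05
e^(−rT) = e^(−0.054·0.5) = 0.9734
N(d₁) = N(0.28) = 0.6103;  N(d₂) = N(0.05) = 0.5199
C = 303·0.6103 − 300·0.9734·0.5199 = 184.9209 − 151.8212 = 33.0997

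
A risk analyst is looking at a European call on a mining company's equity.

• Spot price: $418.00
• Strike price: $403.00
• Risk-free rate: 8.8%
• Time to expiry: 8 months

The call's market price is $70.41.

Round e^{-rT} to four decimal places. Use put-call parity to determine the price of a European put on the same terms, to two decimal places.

e^(−rT) = e^(−0.088·0.6667) = 0.9430
Put-call parity: C − P = S − K·e^(−rT) = 418 − 403·0.9430 = 418 − 380.0290 = 37.9710
P = C − (C − P) = 70.41 − (37.9710) = 32.4390

$32.44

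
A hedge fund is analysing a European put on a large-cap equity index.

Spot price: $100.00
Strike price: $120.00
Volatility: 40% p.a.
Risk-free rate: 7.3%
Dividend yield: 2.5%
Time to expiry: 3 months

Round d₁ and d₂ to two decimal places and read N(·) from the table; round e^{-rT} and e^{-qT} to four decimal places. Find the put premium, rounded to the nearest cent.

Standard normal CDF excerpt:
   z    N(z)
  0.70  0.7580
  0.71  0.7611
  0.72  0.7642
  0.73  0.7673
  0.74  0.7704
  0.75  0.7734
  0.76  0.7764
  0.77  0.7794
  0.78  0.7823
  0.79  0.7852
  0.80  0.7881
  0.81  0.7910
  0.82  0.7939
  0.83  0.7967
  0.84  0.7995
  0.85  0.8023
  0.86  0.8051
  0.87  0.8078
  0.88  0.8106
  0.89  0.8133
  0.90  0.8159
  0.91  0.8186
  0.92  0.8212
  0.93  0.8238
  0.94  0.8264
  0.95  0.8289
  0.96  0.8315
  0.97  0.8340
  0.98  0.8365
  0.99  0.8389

$20.81

σ√T = 0.4 × 0.5000 = 0.2000
d₁ = [ln(100/120) + (0.073 − 0.025 + 0.4²/2)·0.25] / 0.2000 = [-0.1823 + 0.0320] / 0.2000 = -0.7516 which rounds to -0.75
d₂ = d₁ − σ√T = -0.7516 − 0.2000 = -0.9516 which rounds to -0.95
e^(−qT) = e^(−0.025·0.25) = 0.9938;  e^(−rT) = e^(−0.073·0.25) = 0.9819
N(−d₂) = N(0.95) = 0.8289;  N(−d₁) = N(0.75) = 0.7734
P = 120·0.9819·0.8289 − 100·0.9938·0.7734 = 97.6676 − 76.8605 = 20.8071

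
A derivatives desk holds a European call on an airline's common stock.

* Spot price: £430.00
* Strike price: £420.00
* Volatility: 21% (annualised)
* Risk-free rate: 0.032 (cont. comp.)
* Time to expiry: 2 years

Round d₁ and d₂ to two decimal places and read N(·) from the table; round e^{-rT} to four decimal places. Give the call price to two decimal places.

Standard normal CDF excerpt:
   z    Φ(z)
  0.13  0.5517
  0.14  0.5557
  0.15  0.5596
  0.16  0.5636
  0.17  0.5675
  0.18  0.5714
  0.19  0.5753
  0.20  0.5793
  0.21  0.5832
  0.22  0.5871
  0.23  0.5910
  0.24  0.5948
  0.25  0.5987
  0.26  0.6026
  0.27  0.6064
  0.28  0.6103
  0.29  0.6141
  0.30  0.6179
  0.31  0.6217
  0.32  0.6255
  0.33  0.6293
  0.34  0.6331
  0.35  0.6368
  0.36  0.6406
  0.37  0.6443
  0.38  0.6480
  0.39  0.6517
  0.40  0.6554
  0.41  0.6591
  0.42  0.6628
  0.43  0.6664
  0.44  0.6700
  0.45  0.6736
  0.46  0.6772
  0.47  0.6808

σ√T = 0.21 × 1.4142 = 0.2970
d₁ = [ln(430/420) + (0.032 + 0.21²/2)·2] / 0.2970 = [0.0235 + 0.1081] / 0.2970 = 0.4432 ⇒ 0.44
d₂ = d₁ − σ√T = 0.4432 − 0.2970 = 0.1462 ⇒ 0.15
e^(−rT) = e^(−0.032·2) = 0.9380
N(d₁) = N(0.44) = 0.6700;  N(d₂) = N(0.15) = 0.5596
C = 430·0.6700 − 420·0.9380·0.5596 = 288.1000 − 220.4600 = 67.6400

£67.64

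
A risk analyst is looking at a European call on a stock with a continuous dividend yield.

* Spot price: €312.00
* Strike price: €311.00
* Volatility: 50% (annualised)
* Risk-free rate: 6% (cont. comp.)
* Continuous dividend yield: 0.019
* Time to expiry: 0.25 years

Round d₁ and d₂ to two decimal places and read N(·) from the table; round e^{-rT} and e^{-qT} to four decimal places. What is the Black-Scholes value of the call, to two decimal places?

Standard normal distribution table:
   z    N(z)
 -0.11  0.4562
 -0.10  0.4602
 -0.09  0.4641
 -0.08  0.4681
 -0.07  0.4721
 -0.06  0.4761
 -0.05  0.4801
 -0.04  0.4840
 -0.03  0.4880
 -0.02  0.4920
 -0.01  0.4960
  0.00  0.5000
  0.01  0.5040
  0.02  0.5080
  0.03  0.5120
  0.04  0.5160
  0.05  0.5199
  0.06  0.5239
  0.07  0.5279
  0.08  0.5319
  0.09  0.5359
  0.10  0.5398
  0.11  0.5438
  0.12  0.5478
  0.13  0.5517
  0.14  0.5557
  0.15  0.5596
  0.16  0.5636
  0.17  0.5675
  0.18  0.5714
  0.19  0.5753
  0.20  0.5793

€32.80

σ√T = 0.5 × 0.5000 = 0.2500
ln(S/K) + (r − q + σ²/2)T = ln(312/311) + (0.06 − 0.019 + 0.5²/2)·0.25 = 0.0032 + 0.0415 = 0.0447
d₁ = 0.0447 / 0.2500 = 0.1788 which rounds to 0.18
d₂ = d₁ − σ√T = 0.1788 − 0.2500 = -0.0712 which rounds to -0.07
e^(−qT) = e^(−0.019·0.25) = 0.9953;  e^(−rT) = e^(−0.06·0.25) = 0.9851
N(d₁) = N(0.18) = 0.5714;  N(d₂) = N(-0.07) = 0.4721
C = 312·0.9953·0.5714 − 311·0.9851·0.4721 = 177.4389 − 144.6354 = 32.8035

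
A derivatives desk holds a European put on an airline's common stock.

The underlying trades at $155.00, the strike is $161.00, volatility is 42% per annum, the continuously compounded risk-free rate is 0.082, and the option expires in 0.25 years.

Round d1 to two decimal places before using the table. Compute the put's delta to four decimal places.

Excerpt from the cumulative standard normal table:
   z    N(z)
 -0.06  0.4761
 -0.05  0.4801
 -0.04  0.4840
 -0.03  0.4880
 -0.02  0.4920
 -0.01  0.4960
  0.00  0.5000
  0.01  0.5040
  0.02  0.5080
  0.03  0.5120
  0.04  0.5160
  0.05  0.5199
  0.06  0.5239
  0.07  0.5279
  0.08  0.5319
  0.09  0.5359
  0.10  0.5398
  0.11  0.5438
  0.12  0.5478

σ√T = 0.42·√0.25 = 0.2100
d₁ = [ln(155/161) + (0.082 + ½·0.42²)·0.25] / (σ√T) = (-0.0380 + 0.0425) / 0.2100 = 0.0218 → 0.02
N(d₁) = N(0.02) = 0.5080
Δ_put = N(d₁) − 1 = 0.5080 − 1 = -0.4920

-0.4920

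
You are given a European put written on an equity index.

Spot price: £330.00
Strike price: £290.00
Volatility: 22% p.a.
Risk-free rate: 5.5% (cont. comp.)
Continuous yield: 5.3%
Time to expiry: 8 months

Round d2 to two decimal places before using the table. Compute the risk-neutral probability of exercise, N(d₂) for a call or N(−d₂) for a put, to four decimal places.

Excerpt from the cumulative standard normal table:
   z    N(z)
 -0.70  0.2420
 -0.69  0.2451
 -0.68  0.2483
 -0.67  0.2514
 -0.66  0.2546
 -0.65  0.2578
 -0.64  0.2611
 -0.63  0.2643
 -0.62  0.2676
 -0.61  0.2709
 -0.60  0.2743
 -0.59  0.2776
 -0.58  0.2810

0.2611

σ√T = 0.22 × 0.8165 = 0.1796
d₁ = [ln(330/290) + (0.055 − 0.053 + 0.22²/2)·0.6667] / 0.1796 = [0.1292 + 0.0175] / 0.1796 = 0.8166 ≈ 0.82
d₂ = d₁ − σ√T = 0.8166 − 0.1796 = 0.6369 ≈ 0.64
Pr(exercise) under Q = N(−d₂) = N(-0.64) = 0.2611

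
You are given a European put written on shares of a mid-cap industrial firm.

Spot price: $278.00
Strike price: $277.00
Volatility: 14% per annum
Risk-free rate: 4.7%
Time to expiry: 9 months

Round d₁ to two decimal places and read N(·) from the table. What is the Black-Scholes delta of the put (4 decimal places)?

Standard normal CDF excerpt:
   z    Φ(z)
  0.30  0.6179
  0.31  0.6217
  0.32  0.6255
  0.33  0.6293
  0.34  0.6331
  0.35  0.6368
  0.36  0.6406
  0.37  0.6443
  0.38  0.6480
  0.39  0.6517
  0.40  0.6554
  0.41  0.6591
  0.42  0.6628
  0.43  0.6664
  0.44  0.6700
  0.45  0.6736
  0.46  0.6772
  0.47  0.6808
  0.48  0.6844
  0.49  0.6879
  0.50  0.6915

σ√T = 0.14·√0.75 = 0.1212
d₁ = [ln(278/277) + (0.047 + 0.14²/2)·0.75] / 0.1212 = [0.0036 + 0.0426] / 0.1212 = 0.3811 which rounds to 0.38
N(d₁) = N(0.38) = 0.6480
Δ_put = N(d₁) − 1 = 0.6480 − 1 = -0.3520

-0.3520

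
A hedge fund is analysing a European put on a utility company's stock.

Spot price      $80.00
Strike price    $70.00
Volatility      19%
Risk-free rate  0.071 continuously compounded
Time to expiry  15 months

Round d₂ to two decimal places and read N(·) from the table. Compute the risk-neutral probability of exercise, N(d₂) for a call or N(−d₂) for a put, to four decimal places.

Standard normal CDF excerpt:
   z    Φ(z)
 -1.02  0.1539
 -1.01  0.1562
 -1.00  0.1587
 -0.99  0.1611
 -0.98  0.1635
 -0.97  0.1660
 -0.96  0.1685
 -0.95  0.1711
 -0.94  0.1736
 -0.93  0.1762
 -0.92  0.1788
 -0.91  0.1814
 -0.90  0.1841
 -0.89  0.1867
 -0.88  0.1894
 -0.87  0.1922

0.1736

σ√T = 0.19·√1.25 = 0.2124
ln(S/K) + (r + σ²/2)T = ln(80/70) + (0.071 + 0.19²/2)·1.25 = 0.1335 + 0.1113 = 0.2448
d₁ = 0.2448 / 0.2124 = 1.1526 → 1.15
d₂ = d₁ − σ√T = 1.1526 − 0.2124 = 0.9402 → 0.94
Pr(exercise) under Q = N(−d₂) = N(-0.94) = 0.1736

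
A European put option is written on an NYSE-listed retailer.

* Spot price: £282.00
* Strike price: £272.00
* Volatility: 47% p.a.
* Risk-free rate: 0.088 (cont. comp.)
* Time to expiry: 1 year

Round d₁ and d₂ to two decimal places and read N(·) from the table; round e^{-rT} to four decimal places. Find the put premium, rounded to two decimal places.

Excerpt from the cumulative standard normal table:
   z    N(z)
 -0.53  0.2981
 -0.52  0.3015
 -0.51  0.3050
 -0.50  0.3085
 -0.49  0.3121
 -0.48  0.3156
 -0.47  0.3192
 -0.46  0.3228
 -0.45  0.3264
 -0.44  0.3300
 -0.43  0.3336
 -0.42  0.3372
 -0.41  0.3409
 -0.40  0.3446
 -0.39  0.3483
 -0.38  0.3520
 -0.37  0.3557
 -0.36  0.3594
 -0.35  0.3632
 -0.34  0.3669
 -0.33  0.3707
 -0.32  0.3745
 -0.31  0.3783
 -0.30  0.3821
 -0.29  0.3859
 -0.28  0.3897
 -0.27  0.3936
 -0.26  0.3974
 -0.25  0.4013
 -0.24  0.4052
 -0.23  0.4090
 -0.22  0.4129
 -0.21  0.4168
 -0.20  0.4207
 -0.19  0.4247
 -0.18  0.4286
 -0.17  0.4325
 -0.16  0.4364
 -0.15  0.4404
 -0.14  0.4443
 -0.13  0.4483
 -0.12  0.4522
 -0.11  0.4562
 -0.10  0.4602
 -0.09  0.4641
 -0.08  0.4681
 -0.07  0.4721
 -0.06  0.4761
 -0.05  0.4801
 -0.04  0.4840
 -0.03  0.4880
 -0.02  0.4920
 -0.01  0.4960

£34.56

σ√T = 0.47·√1 = 0.4700
d₁ = [ln(282/272) + (0.088 + 0.47²/2)·1] / 0.4700 = [0.0361 + 0.1984] / 0.4700 = 0.4991 ≈ 0.50
d₂ = d₁ − σ√T = 0.4991 − 0.4700 = 0.0291 ≈ 0.03
e^(−rT) = e^(−0.088·1) = 0.9158
N(−d₂) = N(-0.03) = 0.4880;  N(−d₁) = N(-0.50) = 0.3085
P = 272·0.9158·0.4880 − 282·0.3085 = 121.5596 − 86.9970 = 34.5626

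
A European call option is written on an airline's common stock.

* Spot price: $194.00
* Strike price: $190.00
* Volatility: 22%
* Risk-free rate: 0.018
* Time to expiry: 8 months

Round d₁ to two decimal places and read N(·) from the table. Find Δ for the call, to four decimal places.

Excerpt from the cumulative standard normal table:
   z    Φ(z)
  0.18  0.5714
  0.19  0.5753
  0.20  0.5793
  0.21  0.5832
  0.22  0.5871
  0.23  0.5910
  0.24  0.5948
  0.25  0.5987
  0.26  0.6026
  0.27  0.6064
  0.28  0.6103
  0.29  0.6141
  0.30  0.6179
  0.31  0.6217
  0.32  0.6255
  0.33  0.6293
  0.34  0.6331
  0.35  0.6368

T = 0.6667;  σ√T = 0.1796
d₁ = [ln(194/190) + (0.018 + ½·0.22²)·0.6667] / (σ√T) = (0.0208 + 0.0281) / 0.1796 = 0.2726 which rounds to 0.27
N(d₁) = N(0.27) = 0.6064
Δ_call = N(d₁) = 0.6064

0.6064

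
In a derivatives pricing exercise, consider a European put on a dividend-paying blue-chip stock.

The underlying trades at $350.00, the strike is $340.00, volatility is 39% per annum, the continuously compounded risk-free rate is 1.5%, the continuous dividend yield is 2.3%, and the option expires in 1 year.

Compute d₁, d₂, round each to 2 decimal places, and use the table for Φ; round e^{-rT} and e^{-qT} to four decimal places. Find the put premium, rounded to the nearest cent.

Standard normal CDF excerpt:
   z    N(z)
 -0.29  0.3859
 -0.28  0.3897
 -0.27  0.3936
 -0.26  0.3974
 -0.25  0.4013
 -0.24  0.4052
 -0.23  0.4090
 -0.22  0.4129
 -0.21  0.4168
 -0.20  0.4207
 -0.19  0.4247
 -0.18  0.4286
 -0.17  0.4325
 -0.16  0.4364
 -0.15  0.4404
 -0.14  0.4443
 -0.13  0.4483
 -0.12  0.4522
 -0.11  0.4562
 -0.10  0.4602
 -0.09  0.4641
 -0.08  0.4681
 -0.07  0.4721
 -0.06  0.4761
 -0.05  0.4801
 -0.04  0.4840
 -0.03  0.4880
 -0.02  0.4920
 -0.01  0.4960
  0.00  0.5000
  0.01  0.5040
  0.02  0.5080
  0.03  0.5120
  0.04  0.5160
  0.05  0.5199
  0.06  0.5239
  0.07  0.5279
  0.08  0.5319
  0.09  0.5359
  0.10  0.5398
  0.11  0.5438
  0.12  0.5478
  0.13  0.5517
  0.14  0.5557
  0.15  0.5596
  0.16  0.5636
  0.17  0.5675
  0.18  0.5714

$48.86

σ√T = 0.39 × 1.0000 = 0.3900
ln(S/K) + (r − q + σ²/2)T = ln(350/340) + (0.015 − 0.023 + 0.39²/2)·1 = 0.0290 + 0.0680 = 0.0970
d₁ = 0.0970 / 0.3900 = 0.2488 which rounds to 0.25
d₂ = d₁ − σ√T = 0.2488 − 0.3900 = -0.1412 which rounds to -0.14
e^(−qT) = e^(−0.023·1) = 0.9773;  e^(−rT) = e^(−0.015·1) = 0.9851
N(−d₂) = N(0.14) = 0.5557;  N(−d₁) = N(-0.25) = 0.4013
P = 340·0.9851·0.5557 − 350·0.9773·0.4013 = 186.1228 − 137.2667 = 48.8562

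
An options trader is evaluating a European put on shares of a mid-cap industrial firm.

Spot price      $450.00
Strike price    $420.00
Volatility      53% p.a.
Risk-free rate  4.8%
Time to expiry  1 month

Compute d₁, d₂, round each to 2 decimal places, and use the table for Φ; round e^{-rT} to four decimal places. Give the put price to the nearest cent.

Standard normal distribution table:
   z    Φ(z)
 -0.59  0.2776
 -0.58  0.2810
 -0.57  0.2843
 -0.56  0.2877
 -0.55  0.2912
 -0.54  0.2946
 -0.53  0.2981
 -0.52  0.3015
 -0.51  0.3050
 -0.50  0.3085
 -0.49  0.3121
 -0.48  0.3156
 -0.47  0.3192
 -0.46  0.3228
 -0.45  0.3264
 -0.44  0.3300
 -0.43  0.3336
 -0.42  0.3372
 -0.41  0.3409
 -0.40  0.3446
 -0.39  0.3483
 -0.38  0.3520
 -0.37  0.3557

σ√T = 0.53·√0.08333 = 0.1530
d₁ = [ln(450/420) + (0.048 + ½·0.53²)·0.08333] / (σ√T) = (0.0690 + 0.0157) / 0.1530 = 0.5536 which rounds to 0.55
d₂ = 0.5536 − 0.1530 = 0.4006 which rounds to 0.40
exp(−rT) = exp(−0.048·0.08333) = 0.9960
N(−d₂) = N(-0.40) = 0.3446;  N(−d₁) = N(-0.55) = 0.2912
P = 420·0.9960·0.3446 − 450·0.2912 = 144.1531 − 131.0400 = 13.1131

$13.11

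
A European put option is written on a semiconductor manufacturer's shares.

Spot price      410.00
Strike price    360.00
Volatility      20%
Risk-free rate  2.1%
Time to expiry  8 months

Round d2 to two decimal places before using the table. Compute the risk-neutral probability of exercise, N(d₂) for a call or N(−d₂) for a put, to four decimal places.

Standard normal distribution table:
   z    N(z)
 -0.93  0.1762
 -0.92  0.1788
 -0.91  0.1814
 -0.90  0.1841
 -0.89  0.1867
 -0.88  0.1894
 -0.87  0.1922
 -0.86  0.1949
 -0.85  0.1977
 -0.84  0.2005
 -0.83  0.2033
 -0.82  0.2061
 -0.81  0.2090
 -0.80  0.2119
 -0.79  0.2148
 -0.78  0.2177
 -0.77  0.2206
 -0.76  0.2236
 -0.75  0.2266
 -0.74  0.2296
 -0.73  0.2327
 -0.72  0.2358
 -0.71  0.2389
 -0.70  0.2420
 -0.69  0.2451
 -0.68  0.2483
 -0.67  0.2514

T = 0.6667;  σ√T = 0.1633
d₁ = [ln(410/360) + (0.021 + 0.2²/2)·0.6667] / 0.1633 = [0.1301 + 0.0273] / 0.1633 = 0.9638 → 0.96
d₂ = d₁ − σ√T = 0.9638 − 0.1633 = 0.8005 → 0.80
Risk-neutral Pr[S_T < K] = N(−d₂) = N(-0.80) = 0.2119

0.2119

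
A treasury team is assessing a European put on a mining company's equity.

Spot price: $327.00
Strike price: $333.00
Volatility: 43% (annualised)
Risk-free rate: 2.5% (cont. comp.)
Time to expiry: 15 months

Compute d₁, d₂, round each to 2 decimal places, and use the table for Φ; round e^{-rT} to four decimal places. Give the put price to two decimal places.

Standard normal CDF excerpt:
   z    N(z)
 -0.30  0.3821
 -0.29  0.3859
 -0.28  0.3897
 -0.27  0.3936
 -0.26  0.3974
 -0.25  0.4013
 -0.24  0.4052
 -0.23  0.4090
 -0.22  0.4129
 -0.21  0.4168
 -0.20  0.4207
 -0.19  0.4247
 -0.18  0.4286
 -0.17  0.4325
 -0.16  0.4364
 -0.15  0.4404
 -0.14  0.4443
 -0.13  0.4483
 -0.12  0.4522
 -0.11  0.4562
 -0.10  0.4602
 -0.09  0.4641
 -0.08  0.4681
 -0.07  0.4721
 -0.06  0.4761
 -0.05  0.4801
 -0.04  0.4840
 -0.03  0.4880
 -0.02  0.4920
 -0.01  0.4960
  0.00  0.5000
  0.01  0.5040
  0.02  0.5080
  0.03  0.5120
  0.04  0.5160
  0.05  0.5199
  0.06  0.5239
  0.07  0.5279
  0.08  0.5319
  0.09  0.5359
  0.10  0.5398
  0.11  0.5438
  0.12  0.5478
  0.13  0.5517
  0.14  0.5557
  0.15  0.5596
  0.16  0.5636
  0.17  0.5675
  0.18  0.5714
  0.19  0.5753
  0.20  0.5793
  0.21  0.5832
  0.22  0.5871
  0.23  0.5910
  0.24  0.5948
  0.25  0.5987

$59.52

T = 1.25;  σ√T = 0.4808
d₁ = [ln(327/333) + (0.025 + 0.43²/2)·1.25] / 0.4808 = [-0.0182 + 0.1468] / 0.4808 = 0.2676 → 0.27
d₂ = d₁ − σ√T = 0.2676 − 0.4808 = -0.2132 → -0.21
exp(−rT) = exp(−0.025·1.25) = 0.9692
N(−d₂) = N(0.21) = 0.5832;  N(−d₁) = N(-0.27) = 0.3936
P = 333·0.9692·0.5832 − 327·0.3936 = 188.2241 − 128.7072 = 59.5169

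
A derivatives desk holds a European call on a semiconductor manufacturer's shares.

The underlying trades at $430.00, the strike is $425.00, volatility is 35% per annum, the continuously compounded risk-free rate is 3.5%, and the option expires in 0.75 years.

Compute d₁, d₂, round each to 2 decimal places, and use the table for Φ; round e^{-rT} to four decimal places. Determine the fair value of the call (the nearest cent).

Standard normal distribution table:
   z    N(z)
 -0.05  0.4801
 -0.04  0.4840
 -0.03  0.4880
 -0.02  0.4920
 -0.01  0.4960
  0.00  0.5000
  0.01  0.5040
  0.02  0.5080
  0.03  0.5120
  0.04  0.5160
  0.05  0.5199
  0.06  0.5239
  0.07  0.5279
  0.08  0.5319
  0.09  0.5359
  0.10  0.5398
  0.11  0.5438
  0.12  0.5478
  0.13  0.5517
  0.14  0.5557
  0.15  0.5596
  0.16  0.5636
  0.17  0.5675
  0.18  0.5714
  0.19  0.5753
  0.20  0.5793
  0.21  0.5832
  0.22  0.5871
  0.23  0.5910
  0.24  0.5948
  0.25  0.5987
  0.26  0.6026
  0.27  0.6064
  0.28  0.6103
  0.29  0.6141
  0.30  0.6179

σ√T = 0.35 × 0.8660 = 0.3031
d₁ = [ln(430/425) + (0.035 + 0.35²/2)·0.75] / 0.3031 = [0.0117 + 0.0722] / 0.3031 = 0.2767 → 0.28
d₂ = d₁ − σ√T = 0.2767 − 0.3031 = -0.0264 → -0.03
e^(−rT) = e^(−0.035·0.75) = 0.9741
C = 430·N(0.28) − 425·0.9741·N(-0.03) = 430·0.6103 − 425·0.9741·0.4880 = 262.4290 − 202.0283 = 60.4007

$60.40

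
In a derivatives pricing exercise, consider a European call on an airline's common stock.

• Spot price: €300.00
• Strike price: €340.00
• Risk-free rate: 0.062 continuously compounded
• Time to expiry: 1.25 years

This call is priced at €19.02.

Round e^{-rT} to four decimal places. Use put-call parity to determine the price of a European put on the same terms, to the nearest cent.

e^(−rT) = e^(−0.062·1.25) = 0.9254
Put-call parity: C − P = S − K·e^(−rT) = 300 − 340·0.9254 = 300 − 314.6360 = -14.6360
P = C − (C − P) = 19.02 − (-14.6360) = 33.6560

€33.66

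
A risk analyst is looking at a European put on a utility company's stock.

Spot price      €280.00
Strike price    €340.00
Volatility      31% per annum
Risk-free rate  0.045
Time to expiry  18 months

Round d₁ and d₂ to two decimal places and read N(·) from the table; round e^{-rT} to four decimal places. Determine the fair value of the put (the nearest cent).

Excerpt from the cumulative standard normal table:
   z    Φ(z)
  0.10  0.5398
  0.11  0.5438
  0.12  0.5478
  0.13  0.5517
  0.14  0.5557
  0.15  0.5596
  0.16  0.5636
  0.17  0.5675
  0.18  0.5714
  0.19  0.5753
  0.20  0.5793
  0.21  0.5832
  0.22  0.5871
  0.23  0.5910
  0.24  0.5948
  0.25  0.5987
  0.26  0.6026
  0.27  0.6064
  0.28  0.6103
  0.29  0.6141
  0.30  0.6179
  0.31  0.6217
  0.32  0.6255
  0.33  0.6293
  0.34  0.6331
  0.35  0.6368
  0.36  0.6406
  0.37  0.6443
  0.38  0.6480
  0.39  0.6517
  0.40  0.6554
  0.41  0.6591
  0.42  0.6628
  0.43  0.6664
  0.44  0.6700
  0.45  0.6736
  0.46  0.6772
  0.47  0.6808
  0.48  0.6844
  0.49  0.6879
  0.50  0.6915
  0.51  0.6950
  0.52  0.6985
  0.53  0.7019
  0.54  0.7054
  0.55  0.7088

€66.39

σ√T = 0.31·√1.5 = 0.3797
d₁ = [ln(280/340) + (0.045 + 0.31²/2)·1.5] / 0.3797 = [-0.1942 + 0.1396] / 0.3797 = -0.1438 → -0.14
d₂ = d₁ − σ√T = -0.1438 − 0.3797 = -0.5234 → -0.52
exp(−rT) = exp(−0.045·1.5) = 0.9347
P = 340·0.9347·N(0.52) − 280·N(0.14) = 340·0.9347·0.6985 − 280·0.5557 = 221.9819 − 155.5960 = 66.3859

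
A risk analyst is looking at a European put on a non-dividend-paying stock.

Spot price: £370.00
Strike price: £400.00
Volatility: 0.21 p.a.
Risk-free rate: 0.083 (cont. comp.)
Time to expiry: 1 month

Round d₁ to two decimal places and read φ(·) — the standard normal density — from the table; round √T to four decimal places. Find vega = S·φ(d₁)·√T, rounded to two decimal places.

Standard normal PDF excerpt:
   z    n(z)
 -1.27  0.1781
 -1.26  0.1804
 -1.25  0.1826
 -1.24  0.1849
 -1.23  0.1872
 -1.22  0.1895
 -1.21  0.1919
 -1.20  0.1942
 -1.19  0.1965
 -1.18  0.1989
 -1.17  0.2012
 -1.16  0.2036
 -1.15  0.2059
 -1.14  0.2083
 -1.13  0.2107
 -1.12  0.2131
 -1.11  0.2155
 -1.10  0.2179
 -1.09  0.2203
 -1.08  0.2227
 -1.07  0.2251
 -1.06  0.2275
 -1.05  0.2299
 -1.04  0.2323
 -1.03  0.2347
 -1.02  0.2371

22.25

σ√T = 0.21·√0.08333 = 0.0606
ln(S/K) + (r + σ²/2)T = ln(370/400) + (0.083 + 0.21²/2)·0.08333 = -0.0780 + 0.0088 = -0.0692
d₁ = -0.0692 / 0.0606 = -1.1416 ≈ -1.14
√T = √0.08333 = 0.2887
φ(d₁) = φ(-1.14) = 0.2083
vega = S·φ(d₁)·√T = 370·0.2083·0.2887 = 22.2504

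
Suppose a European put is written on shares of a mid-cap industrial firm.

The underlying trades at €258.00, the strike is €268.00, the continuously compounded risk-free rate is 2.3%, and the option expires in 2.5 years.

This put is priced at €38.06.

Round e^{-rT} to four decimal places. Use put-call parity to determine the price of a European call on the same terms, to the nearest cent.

e^(−rT) = e^(−0.023·2.5) = 0.9441
Put-call parity: C − P = S − K·e^(−rT) = 258 − 268·0.9441 = 258 − 253.0188 = 4.9812
C = P + (C − P) = 38.06 + (4.9812) = 43.0412

€43.04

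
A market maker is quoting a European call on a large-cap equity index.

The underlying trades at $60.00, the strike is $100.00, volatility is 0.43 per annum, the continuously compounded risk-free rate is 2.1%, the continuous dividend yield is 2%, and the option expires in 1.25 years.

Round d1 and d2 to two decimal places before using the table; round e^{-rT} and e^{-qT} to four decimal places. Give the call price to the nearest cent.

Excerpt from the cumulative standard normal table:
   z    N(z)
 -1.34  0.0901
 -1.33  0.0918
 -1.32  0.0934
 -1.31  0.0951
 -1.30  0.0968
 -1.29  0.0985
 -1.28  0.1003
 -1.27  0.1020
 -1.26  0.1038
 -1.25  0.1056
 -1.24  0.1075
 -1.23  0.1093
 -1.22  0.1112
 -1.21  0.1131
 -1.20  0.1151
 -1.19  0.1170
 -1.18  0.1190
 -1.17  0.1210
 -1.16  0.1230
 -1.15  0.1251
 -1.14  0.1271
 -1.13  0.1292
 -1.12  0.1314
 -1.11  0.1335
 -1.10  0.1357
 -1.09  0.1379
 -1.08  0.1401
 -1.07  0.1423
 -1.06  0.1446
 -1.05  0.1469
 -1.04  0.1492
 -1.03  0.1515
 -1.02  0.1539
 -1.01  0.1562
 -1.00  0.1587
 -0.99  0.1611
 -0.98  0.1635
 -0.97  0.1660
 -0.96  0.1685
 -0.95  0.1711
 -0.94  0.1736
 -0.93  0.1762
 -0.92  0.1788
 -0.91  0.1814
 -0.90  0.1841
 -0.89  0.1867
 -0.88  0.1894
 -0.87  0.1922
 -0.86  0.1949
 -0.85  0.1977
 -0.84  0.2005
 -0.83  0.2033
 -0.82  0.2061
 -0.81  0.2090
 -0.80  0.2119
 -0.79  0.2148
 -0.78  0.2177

T = 1.25;  σ√T = 0.4808
d₁ = [ln(60/100) + (0.021 − 0.02 + 0.43²/2)·1.25] / 0.4808 = [-0.5108 + 0.1168] / 0.4808 = -0.8196 ≈ -0.82
d₂ = d₁ − σ√T = -0.8196 − 0.4808 = -1.3003 ≈ -1.30
exp(−qT) = exp(−0.02·1.25) = 0.9753;  exp(−rT) = exp(−0.021·1.25) = 0.9741
N(d₁) = N(-0.82) = 0.2061;  N(d₂) = N(-1.30) = 0.0968
C = 60·0.9753·0.2061 − 100·0.9741·0.0968 = 12.0606 − 9.4293 = 2.6313

$2.63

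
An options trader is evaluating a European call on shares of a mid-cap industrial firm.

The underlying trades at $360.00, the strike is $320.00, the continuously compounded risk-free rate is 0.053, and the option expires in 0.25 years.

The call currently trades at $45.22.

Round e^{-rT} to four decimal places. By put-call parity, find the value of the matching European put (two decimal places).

e^(−rT) = e^(−0.053·0.25) = 0.9868
Put-call parity: C − P = S − K·e^(−rT) = 360 − 320·0.9868 = 360 − 315.7760 = 44.2240
P = C − (C − P) = 45.22 − (44.2240) = 0.9960

$1.00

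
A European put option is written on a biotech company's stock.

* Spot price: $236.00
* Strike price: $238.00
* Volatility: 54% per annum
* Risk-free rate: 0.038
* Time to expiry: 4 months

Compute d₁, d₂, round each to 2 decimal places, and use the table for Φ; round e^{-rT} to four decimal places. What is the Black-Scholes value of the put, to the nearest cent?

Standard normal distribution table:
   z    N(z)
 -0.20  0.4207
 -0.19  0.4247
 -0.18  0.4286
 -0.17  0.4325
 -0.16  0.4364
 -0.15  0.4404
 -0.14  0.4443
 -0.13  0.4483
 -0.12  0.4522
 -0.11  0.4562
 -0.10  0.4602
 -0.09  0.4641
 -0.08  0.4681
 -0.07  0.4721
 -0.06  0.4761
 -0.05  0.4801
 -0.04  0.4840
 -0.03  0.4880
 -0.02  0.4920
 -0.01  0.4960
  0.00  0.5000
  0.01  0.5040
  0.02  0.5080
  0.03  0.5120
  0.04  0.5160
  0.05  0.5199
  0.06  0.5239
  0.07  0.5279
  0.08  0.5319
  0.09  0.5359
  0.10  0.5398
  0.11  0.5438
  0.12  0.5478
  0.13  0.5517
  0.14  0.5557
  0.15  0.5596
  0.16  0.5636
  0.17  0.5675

$28.52

σ√T = 0.54 × 0.5774 = 0.3118
d₁ = [ln(236/238) + (0.038 + ½·0.54²)·0.3333] / (σ√T) = (-0.0084 + 0.0613) / 0.3118 = 0.1694 → 0.17
d₂ = 0.1694 − 0.3118 = -0.1423 → -0.14
exp(−rT) = exp(−0.038·0.3333) = 0.9874
N(−d₂) = N(0.14) = 0.5557;  N(−d₁) = N(-0.17) = 0.4325
P = 238·0.9874·0.5557 − 236·0.4325 = 130.5902 − 102.0700 = 28.5202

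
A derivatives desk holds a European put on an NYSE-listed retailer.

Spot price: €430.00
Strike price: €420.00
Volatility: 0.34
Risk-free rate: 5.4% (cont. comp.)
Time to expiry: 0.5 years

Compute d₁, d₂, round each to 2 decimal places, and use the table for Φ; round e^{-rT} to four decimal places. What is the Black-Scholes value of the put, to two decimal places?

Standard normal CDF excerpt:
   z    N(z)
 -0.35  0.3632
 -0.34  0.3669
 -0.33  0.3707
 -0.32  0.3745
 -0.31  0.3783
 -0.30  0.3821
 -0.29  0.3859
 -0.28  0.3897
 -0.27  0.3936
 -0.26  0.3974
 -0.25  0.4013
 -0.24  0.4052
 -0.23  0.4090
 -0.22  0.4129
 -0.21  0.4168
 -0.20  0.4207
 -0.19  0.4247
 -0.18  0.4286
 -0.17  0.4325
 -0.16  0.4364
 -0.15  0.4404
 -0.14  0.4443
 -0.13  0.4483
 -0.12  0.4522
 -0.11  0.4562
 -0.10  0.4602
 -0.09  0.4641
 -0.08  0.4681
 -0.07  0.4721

σ√T = 0.34·√0.5 = 0.2404
ln(S/K) + (r + σ²/2)T = ln(430/420) + (0.054 + 0.34²/2)·0.5 = 0.0235 + 0.0559 = 0.0794
d₁ = 0.0794 / 0.2404 = 0.3304 which rounds to 0.33
d₂ = d₁ − σ√T = 0.3304 − 0.2404 = 0.0900 which rounds to 0.09
e^(−rT) = e^(−0.054·0.5) = 0.9734
N(−d₂) = N(-0.09) = 0.4641;  N(−d₁) = N(-0.33) = 0.3707
P = 420·0.9734·0.4641 − 430·0.3707 = 189.7371 − 159.4010 = 30.3361

€30.34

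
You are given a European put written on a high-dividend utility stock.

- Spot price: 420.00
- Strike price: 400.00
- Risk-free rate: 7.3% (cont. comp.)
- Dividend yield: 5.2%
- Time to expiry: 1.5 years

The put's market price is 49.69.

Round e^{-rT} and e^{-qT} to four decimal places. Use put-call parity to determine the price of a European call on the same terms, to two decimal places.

79.67

e^(−qT) = e^(−0.052·1.5) = 0.9250;  e^(−rT) = e^(−0.073·1.5) = 0.8963
Put-call parity: C − P = S·e^(−qT) − K·e^(−rT) = 420·0.9250 − 400·0.8963 = 388.5000 − 358.5200 = 29.9800
C = P + (C − P) = 49.69 + (29.9800) = 79.6700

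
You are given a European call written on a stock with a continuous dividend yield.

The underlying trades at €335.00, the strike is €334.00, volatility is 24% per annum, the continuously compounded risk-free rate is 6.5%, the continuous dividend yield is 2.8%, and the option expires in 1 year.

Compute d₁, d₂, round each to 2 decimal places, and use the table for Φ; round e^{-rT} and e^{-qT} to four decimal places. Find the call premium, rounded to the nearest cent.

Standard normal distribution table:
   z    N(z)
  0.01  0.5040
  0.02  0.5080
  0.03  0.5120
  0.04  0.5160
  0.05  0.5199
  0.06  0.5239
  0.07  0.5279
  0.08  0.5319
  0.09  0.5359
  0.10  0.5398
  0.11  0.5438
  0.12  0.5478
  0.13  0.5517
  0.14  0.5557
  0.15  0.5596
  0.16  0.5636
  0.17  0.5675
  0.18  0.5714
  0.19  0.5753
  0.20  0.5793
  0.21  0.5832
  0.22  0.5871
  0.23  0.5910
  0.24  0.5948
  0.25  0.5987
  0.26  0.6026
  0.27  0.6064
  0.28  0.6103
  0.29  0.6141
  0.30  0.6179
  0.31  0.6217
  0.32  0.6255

€37.32

T = 1;  σ√T = 0.2400
d₁ = [ln(335/334) + (0.065 − 0.028 + 0.24²/2)·1] / 0.2400 = [0.0030 + 0.0658] / 0.2400 = 0.2866 ≈ 0.29
d₂ = d₁ − σ√T = 0.2866 − 0.2400 = 0.0466 ≈ 0.05
exp(−qT) = exp(−0.028·1) = 0.9724;  exp(−rT) = exp(−0.065·1) = 0.9371
N(d₁) = N(0.29) = 0.6141;  N(d₂) = N(0.05) = 0.5199
C = 335·0.9724·0.6141 − 334·0.9371·0.5199 = 200.0455 − 162.7242 = 37.3213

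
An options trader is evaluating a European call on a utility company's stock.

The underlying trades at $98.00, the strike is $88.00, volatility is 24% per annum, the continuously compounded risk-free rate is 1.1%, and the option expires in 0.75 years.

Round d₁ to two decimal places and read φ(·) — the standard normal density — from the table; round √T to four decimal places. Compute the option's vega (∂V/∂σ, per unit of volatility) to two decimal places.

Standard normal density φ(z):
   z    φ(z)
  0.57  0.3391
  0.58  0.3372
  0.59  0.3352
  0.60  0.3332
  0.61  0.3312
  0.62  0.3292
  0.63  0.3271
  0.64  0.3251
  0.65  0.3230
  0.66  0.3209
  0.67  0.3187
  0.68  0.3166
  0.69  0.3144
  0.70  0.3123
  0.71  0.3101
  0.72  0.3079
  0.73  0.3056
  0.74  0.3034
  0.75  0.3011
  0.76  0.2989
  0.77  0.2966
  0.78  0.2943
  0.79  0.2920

σ√T = 0.24·√0.75 = 0.2078
d₁ = [ln(98/88) + (0.011 + 0.24²/2)·0.75] / 0.2078 = [0.1076 + 0.0299] / 0.2078 = 0.6615 ≈ 0.66
√T = √0.75 = 0.8660
φ(d₁) = φ(0.66) = 0.3209
vega = S·φ(d₁)·√T = 98·0.3209·0.8660 = 27.2341

27.23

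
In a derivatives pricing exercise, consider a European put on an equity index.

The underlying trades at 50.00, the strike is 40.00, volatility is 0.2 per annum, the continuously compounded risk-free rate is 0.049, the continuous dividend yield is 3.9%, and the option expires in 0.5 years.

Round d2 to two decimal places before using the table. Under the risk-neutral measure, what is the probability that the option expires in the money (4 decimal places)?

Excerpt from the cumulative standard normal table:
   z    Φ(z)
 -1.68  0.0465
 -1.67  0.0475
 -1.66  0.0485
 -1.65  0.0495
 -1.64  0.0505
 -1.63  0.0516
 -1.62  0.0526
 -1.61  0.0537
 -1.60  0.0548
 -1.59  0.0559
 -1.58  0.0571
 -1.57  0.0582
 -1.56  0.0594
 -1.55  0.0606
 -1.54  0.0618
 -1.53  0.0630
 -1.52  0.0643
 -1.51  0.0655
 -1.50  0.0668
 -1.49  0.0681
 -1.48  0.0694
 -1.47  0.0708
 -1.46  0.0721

0.0618

T = 0.5;  σ√T = 0.1414
ln(S/K) + (r − q + σ²/2)T = ln(50/40) + (0.049 − 0.039 + 0.2²/2)·0.5 = 0.2231 + 0.0150 = 0.2381
d₁ = 0.2381 / 0.1414 = 1.6839 → 1.68
d₂ = d₁ − σ√T = 1.6839 − 0.1414 = 1.5425 → 1.54
Risk-neutral Pr[S_T < K] = N(−d₂) = N(-1.54) = 0.0618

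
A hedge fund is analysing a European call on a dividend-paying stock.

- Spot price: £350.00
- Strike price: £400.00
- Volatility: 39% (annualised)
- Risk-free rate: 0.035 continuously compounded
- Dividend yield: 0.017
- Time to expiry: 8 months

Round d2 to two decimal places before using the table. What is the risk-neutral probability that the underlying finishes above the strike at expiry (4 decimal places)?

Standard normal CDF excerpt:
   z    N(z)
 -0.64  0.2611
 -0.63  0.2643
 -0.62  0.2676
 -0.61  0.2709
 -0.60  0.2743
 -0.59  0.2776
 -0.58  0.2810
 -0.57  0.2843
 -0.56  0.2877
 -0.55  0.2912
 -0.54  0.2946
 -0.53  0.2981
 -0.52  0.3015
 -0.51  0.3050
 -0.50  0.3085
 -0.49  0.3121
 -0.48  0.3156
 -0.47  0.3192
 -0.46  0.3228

T = 0.6667;  σ√T = 0.3184
d₁ = [ln(350/400) + (0.035 − 0.017 + ½·0.39²)·0.6667] / (σ√T) = (-0.1335 + 0.0627) / 0.3184 = -0.2224 ≈ -0.22
d₂ = -0.2224 − 0.3184 = -0.5409 ≈ -0.54
Risk-neutral Pr[S_T > K] = N(d₂) = N(-0.54) = 0.2946

0.2946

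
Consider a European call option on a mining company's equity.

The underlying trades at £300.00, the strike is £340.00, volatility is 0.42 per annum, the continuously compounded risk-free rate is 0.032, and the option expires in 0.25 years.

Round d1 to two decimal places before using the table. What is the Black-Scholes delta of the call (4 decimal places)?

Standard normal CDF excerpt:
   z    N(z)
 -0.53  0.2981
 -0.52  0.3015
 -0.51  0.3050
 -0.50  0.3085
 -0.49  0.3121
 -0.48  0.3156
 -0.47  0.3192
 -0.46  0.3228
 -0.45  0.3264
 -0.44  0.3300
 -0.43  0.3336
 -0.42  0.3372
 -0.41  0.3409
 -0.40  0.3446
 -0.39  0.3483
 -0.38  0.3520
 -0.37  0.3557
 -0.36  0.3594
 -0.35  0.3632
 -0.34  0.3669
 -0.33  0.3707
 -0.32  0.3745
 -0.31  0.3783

σ√T = 0.42 × 0.5000 = 0.2100
d₁ = [ln(300/340) + (0.032 + 0.42²/2)·0.25] / 0.2100 = [-0.1252 + 0.0300] / 0.2100 = -0.4529 which rounds to -0.45
N(d₁) = N(-0.45) = 0.3264
Δ_call = N(d₁) = 0.3264

0.3264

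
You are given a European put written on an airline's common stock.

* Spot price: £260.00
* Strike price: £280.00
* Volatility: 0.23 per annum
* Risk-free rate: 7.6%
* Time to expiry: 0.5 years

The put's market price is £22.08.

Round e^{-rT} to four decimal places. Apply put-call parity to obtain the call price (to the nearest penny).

exp(−rT) = exp(−0.076·0.5) = 0.9627
Put-call parity: C − P = S − K·e^(−rT) = 260 − 280·0.9627 = 260 − 269.5560 = -9.5560
C = P + (C − P) = 22.08 + (-9.5560) = 12.5240

£12.52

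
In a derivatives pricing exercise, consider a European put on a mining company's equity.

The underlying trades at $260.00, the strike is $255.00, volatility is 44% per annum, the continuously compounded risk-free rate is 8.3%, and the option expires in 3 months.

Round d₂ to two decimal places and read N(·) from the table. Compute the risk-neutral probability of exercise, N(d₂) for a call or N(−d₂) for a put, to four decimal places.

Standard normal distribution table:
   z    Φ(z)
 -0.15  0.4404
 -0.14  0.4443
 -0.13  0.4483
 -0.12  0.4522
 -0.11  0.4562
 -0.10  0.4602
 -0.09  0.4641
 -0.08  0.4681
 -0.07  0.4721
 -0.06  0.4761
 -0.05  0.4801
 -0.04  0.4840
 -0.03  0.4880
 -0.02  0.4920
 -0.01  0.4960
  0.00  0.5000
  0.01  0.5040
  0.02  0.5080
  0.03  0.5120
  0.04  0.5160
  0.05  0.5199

σ√T = 0.44·√0.25 = 0.2200
ln(S/K) + (r + σ²/2)T = ln(260/255) + (0.083 + 0.44²/2)·0.25 = 0.0194 + 0.0450 = 0.0644
d₁ = 0.0644 / 0.2200 = 0.2926 ⇒ 0.29
d₂ = d₁ − σ√T = 0.2926 − 0.2200 = 0.0726 ⇒ 0.07
Risk-neutral Pr[S_T < K] = N(−d₂) = N(-0.07) = 0.4721

0.4721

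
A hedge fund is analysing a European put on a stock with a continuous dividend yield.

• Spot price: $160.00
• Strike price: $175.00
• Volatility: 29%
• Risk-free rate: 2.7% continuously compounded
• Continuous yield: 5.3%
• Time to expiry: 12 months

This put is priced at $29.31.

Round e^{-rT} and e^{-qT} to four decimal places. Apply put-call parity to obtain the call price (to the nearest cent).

$10.71

e^(−qT) = e^(−0.053·1) = 0.9484;  e^(−rT) = e^(−0.027·1) = 0.9734
Put-call parity: C − P = S·e^(−qT) − K·e^(−rT) = 160·0.9484 − 175·0.9734 = 151.7440 − 170.3450 = -18.6010
C = P + (C − P) = 29.31 + (-18.6010) = 10.7090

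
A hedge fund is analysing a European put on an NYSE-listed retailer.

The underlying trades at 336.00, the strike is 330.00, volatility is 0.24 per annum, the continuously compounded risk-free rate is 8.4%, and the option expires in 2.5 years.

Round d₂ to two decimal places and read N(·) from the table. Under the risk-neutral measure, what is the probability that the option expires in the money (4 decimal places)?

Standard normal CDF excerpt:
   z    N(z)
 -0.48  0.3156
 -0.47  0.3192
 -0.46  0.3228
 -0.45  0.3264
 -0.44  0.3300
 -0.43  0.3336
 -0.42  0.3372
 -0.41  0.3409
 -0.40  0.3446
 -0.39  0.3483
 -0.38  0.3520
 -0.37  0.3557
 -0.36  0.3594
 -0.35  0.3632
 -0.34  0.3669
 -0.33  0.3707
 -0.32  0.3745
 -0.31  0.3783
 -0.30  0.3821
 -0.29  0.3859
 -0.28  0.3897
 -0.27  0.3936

0.3409

T = 2.5;  σ√T = 0.3795
d₁ = [ln(336/330) + (0.084 + 0.24²/2)·2.5] / 0.3795 = [0.0180 + 0.2820] / 0.3795 = 0.7906 → 0.79
d₂ = d₁ − σ√T = 0.7906 − 0.3795 = 0.4111 → 0.41
Pr(exercise) under Q = N(−d₂) = N(-0.41) = 0.3409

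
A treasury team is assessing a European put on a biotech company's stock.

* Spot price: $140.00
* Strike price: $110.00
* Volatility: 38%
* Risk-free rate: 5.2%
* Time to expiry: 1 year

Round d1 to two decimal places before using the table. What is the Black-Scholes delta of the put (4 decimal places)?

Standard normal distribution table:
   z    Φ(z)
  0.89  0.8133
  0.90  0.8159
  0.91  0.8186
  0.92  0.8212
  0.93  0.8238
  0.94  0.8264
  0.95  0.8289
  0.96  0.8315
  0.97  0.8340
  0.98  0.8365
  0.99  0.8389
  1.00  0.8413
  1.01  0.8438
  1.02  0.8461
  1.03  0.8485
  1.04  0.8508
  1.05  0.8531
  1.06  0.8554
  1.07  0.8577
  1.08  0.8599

T = 1;  σ√T = 0.3800
ln(S/K) + (r + σ²/2)T = ln(140/110) + (0.052 + 0.38²/2)·1 = 0.2412 + 0.1242 = 0.3654
d₁ = 0.3654 / 0.3800 = 0.9615 ⇒ 0.96
N(d₁) = N(0.96) = 0.8315
Δ_put = N(d₁) − 1 = 0.8315 − 1 = -0.1685

-0.1685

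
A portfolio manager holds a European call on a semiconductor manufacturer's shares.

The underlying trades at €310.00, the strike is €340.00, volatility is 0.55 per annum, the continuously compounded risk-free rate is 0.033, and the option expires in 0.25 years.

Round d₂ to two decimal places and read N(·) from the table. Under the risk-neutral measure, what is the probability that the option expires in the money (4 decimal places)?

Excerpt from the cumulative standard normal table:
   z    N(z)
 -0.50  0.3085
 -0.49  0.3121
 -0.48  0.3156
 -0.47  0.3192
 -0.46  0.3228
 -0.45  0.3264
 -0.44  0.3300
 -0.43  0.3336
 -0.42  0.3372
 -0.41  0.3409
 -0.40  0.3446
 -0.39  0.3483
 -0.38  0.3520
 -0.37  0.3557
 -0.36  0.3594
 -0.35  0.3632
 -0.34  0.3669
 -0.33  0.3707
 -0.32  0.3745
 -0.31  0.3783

0.3300

σ√T = 0.55·√0.25 = 0.2750
d₁ = [ln(310/340) + (0.033 + 0.55²/2)·0.25] / 0.2750 = [-0.0924 + 0.0461] / 0.2750 = -0.1684 → -0.17
d₂ = d₁ − σ√T = -0.1684 − 0.2750 = -0.4434 → -0.44
Risk-neutral Pr[S_T > K] = N(d₂) = N(-0.44) = 0.3300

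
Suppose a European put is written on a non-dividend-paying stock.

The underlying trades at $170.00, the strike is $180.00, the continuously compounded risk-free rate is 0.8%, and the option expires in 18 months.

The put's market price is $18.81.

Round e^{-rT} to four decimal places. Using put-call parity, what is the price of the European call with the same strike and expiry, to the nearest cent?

exp(−rT) = exp(−0.008·1.5) = 0.9881
Put-call parity: C − P = S − K·e^(−rT) = 170 − 180·0.9881 = 170 − 177.8580 = -7.8580
C = P + (C − P) = 18.81 + (-7.8580) = 10.9520

$10.95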